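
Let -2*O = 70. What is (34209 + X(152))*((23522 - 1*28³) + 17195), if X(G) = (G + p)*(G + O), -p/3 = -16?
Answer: 1081032885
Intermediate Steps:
p = 48 (p = -3*(-16) = 48)
O = -35 (O = -½*70 = -35)
X(G) = (-35 + G)*(48 + G) (X(G) = (G + 48)*(G - 35) = (48 + G)*(-35 + G) = (-35 + G)*(48 + G))
(34209 + X(152))*((23522 - 1*28³) + 17195) = (34209 + (-1680 + 152² + 13*152))*((23522 - 1*28³) + 17195) = (34209 + (-1680 + 23104 + 1976))*((23522 - 1*21952) + 17195) = (34209 + 23400)*((23522 - 21952) + 17195) = 57609*(1570 + 17195) = 57609*18765 = 1081032885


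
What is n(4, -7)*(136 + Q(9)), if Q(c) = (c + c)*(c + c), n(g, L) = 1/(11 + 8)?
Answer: 460/19 ≈ 24.211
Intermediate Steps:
n(g, L) = 1/19
Q(c) = 4*c**2 (Q(c) = (2*c)*(2*c) = 4*c**2)
n(4, -7)*(136 + Q(9)) = (136 + 4*9**2)/19 = (136 + 4*81)/19 = (136 + 324)/19 = (1/19)*460 = 460/19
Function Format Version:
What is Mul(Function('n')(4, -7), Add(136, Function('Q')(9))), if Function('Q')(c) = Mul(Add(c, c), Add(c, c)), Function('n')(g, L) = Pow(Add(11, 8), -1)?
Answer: Rational(460, 19) ≈ 24.211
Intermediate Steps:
Function('n')(g, L) = Rational(1, 19) (Function('n')(g, L) = Pow(19, -1) = Rational(1, 19))
Function('Q')(c) = Mul(4, Pow(c, 2)) (Function('Q')(c) = Mul(Mul(2, c), Mul(2, c)) = Mul(4, Pow(c, 2)))
Mul(Function('n')(4, -7), Add(136, Function('Q')(9))) = Mul(Rational(1, 19), Add(136, Mul(4, Pow(9, 2)))) = Mul(Rational(1, 19), Add(136, Mul(4, 81))) = Mul(Rational(1, 19), Add(136, 324)) = Mul(Rational(1, 19), 460) = Rational(460, 19)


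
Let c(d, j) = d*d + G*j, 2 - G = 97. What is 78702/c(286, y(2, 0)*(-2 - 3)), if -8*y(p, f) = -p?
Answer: 314808/327659 ≈ 0.96078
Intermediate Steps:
y(p, f) = p/8 (y(p, f) = -(-1)*p/8 = p/8)
G = -95 (G = 2 - 1*97 = 2 - 97 = -95)
c(d, j) = d² - 95*j (c(d, j) = d*d - 95*j = d² - 95*j)
78702/c(286, y(2, 0)*(-2 - 3)) = 78702/(286² - 95*(⅛)*2*(-2 - 3)) = 78702/(81796 - 95*(-5)/4) = 78702/(81796 - 95*(-5/4)) = 78702/(81796 + 475/4) = 78702/(327659/4) = 78702*(4/327659) = 314808/327659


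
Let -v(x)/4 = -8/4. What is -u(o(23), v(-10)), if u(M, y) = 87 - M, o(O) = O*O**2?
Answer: 12080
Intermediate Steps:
v(x) = 8 (v(x) = -(-32)/4 = -4*(-2) = 8)
o(O) = O**3
-u(o(23), v(-10)) = -(87 - 1*23**3) = -(87 - 1*12167) = -(87 - 12167) = -1*(-12080) = 12080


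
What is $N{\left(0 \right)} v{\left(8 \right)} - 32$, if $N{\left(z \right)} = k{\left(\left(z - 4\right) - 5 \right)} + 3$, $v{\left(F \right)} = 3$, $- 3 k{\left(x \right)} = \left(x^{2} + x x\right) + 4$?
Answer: $-189$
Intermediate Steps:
$k{\left(x \right)} = - \frac{4}{3} - \frac{2 x^{2}}{3}$ ($k{\left(x \right)} = - \frac{\left(x^{2} + x x\right) + 4}{3} = - \frac{\left(x^{2} + x^{2}\right) + 4}{3} = - \frac{2 x^{2} + 4}{3} = - \frac{4 + 2 x^{2}}{3} = - \frac{4}{3} - \frac{2 x^{2}}{3}$)
$N{\left(z \right)} = \frac{5}{3} - \frac{2 \left(-9 + z\right)^{2}}{3}$ ($N{\left(z \right)} = \left(- \frac{4}{3} - \frac{2 \left(\left(z - 4\right) - 5\right)^{2}}{3}\right) + 3 = \left(- \frac{4}{3} - \frac{2 \left(\left(-4 + z\right) - 5\right)^{2}}{3}\right) + 3 = \left(- \frac{4}{3} - \frac{2 \left(-9 + z\right)^{2}}{3}\right) + 3 = \frac{5}{3} - \frac{2 \left(-9 + z\right)^{2}}{3}$)
$N{\left(0 \right)} v{\left(8 \right)} - 32 = \left(\frac{5}{3} - \frac{2 \left(-9 + 0\right)^{2}}{3}\right) 3 - 32 = \left(\frac{5}{3} - \frac{2 \left(-9\right)^{2}}{3}\right) 3 - 32 = \left(\frac{5}{3} - 54\right) 3 - 32 = \left(- \frac{157}{3}\right) 3 - 32 = -157 - 32 = -189$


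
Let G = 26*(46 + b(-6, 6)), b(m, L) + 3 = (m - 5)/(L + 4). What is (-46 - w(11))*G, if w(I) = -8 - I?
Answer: -147069/5 ≈ -29414.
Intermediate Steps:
b(m, L) = -3 + (-5 + m)/(4 + L) (b(m, L) = -3 + (m - 5)/(L + 4) = -3 + (-5 + m)/(4 + L))
G = 5447/5 (G = 26*(46 + (-17 - 6 - 3*6)/(4 + 6)) = 26*(46 + (-17 - 6 - 18)/10) = 26*(46 + (⅒)*(-41)) = 26*(46 - 41/10) = 26*(419/10) = 5447/5 ≈ 1089.4)
(-46 - w(11))*G = (-46 - (-8 - 1*11))*(5447/5) = (-46 - (-8 - 11))*(5447/5) = (-46 - 1*(-19))*(5447/5) = (-46 + 19)*(5447/5) = -27*5447/5 = -147069/5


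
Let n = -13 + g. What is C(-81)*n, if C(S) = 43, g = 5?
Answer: -344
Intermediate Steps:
n = -8 (n = -13 + 5 = -8)
C(-81)*n = 43*(-8) = -344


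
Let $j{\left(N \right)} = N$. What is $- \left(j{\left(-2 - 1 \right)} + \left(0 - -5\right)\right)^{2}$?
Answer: $-4$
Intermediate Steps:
$- \left(j{\left(-2 - 1 \right)} + \left(0 - -5\right)\right)^{2} = - \left(\left(-2 - 1\right) + \left(0 - -5\right)\right)^{2} = - \left(-3 + \left(0 + 5\right)\right)^{2} = - \left(-3 + 5\right)^{2} = - 2^{2} = \left(-1\right) 4 = -4$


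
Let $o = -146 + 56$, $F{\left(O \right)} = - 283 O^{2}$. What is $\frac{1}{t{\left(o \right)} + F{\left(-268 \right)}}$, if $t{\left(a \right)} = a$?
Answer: $- \frac{1}{20326282} \approx -4.9197 \cdot 10^{-8}$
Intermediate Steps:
$o = -90$
$\frac{1}{t{\left(o \right)} + F{\left(-268 \right)}} = \frac{1}{-90 - 283 \left(-268\right)^{2}} = \frac{1}{-90 - 20326192} = \frac{1}{-20326282} = - \frac{1}{20326282}$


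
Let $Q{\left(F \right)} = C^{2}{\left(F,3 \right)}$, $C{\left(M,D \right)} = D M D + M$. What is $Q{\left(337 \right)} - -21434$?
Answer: $11378334$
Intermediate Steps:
$C{\left(M,D \right)} = M + M D^{2}$ ($C{\left(M,D \right)} = M D^{2} + M = M + M D^{2}$)
$Q{\left(F \right)} = 100 F^{2}$ ($Q{\left(F \right)} = \left(F \left(1 + 3^{2}\right)\right)^{2} = \left(F \left(1 + 9\right)\right)^{2} = \left(F 10\right)^{2} = \left(10 F\right)^{2} = 100 F^{2}$)
$Q{\left(337 \right)} - -21434 = 100 \cdot 337^{2} - -21434 = 100 \cdot 113569 + 21434 = 11356900 + 21434 = 11378334$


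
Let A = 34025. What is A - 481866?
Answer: -447841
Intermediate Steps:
A - 481866 = 34025 - 481866 = -447841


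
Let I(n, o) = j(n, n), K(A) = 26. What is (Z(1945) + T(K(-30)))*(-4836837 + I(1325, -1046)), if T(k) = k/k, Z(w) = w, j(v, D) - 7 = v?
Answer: -9409892730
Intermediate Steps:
j(v, D) = 7 + v
I(n, o) = 7 + n
T(k) = 1
(Z(1945) + T(K(-30)))*(-4836837 + I(1325, -1046)) = (1945 + 1)*(-4836837 + (7 + 1325)) = 1946*(-4836837 + 1332) = 1946*(-4835505) = -9409892730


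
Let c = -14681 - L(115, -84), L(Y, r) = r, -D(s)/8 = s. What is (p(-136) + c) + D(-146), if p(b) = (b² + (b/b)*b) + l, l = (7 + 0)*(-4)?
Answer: 4903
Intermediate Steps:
D(s) = -8*s
l = -28 (l = 7*(-4) = -28)
p(b) = -28 + b + b² (p(b) = (b² + (b/b)*b) - 28 = (b² + 1*b) - 28 = (b² + b) - 28 = (b + b²) - 28 = -28 + b + b²)
c = -14597 (c = -14681 - 1*(-84) = -14681 + 84 = -14597)
(p(-136) + c) + D(-146) = ((-28 - 136 + (-136)²) - 14597) - 8*(-146) = ((-28 - 136 + 18496) - 14597) + 1168 = (18332 - 14597) + 1168 = 3735 + 1168 = 4903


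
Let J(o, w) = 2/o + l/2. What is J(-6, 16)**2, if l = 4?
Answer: 25/9 ≈ 2.7778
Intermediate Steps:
J(o, w) = 2 + 2/o (J(o, w) = 2/o + 4/2 = 2/o + 4*(1/2) = 2/o + 2 = 2 + 2/o)
J(-6, 16)**2 = (2 + 2/(-6))**2 = (2 + 2*(-1/6))**2 = (2 - 1/3)**2 = (5/3)**2 = 25/9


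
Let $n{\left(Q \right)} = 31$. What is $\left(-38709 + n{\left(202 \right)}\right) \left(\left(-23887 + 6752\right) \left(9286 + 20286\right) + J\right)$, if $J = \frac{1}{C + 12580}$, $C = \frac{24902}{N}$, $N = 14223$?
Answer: $\frac{1753602313367780757763}{89475121} \approx 1.9599 \cdot 10^{13}$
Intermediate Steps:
$C = \frac{24902}{14223} \approx 1.7508$
$J = \frac{14223}{178950242}$ ($J = \frac{1}{\frac{24902}{14223} + 12580} = \frac{1}{\frac{178950242}{14223}} = \frac{14223}{178950242} \approx 7.948 \cdot 10^{-5}$)
$\left(-38709 + n{\left(202 \right)}\right) \left(\left(-23887 + 6752\right) \left(9286 + 20286\right) + J\right) = \left(-38709 + 31\right) \left(\left(-23887 + 6752\right) \left(9286 + 20286\right) + \frac{14223}{178950242}\right) = - 38678 \left(\left(-17135\right) 29572 + \frac{14223}{178950242}\right) = - 38678 \left(-506716220 + \frac{14223}{178950242}\right) = \left(-38678\right) \left(- \frac{90676990194311017}{178950242}\right) = \frac{1753602313367780757763}{89475121}$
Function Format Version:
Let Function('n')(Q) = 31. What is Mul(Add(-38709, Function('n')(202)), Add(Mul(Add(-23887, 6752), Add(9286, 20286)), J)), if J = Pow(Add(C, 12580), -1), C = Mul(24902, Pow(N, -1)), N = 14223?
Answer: Rational(1753602313367780757763, 89475121) ≈ 1.9599e+13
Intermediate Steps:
C = Rational(24902, 14223) (C = Mul(24902, Pow(14223, -1)) = Mul(24902, Rational(1, 14223)) = Rational(24902, 14223) ≈ 1.7508)
J = Rational(14223, 178950242) (J = Pow(Add(Rational(24902, 14223), 12580), -1) = Pow(Rational(178950242, 14223), -1) = Rational(14223, 178950242) ≈ 7.9480e-5)
Mul(Add(-38709, Function('n')(202)), Add(Mul(Add(-23887, 6752), Add(9286, 20286)), J)) = Mul(Add(-38709, 31), Add(Mul(Add(-23887, 6752), Add(9286, 20286)), Rational(14223, 178950242))) = Mul(-38678, Add(Mul(-17135, 29572), Rational(14223, 178950242))) = Mul(-38678, Add(-506716220, Rational(14223, 178950242))) = Mul(-38678, Rational(-90676990194311017, 178950242)) = Rational(1753602313367780757763, 89475121)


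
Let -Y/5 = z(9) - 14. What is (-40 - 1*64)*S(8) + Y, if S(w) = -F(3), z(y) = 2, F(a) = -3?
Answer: -252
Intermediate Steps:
Y = 60 (Y = -5*(2 - 14) = -5*(-12) = 60)
S(w) = 3 (S(w) = -1*(-3) = 3)
(-40 - 1*64)*S(8) + Y = (-40 - 1*64)*3 + 60 = (-40 - 64)*3 + 60 = -104*3 + 60 = -312 + 60 = -252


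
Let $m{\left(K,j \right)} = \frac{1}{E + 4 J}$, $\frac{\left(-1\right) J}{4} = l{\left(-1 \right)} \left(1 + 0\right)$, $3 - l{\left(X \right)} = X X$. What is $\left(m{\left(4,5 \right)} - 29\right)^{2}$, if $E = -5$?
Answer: $\frac{1153476}{1369} \approx 842.57$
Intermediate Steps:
$l{\left(X \right)} = 3 - X^{2}$ ($l{\left(X \right)} = 3 - X X = 3 - X^{2}$)
$J = -8$ ($J = - 4 \left(3 - \left(-1\right)^{2}\right) \left(1 + 0\right) = - 4 \left(3 - 1\right) 1 = - 4 \cdot 2 \cdot 1 = \left(-4\right) 2 = -8$)
$m{\left(K,j \right)} = - \frac{1}{37}$ ($m{\left(K,j \right)} = \frac{1}{-5 + 4 \left(-8\right)} = \frac{1}{-5 - 32} = \frac{1}{-37} = - \frac{1}{37}$)
$\left(m{\left(4,5 \right)} - 29\right)^{2} = \left(- \frac{1}{37} - 29\right)^{2} = \left(- \frac{1074}{37}\right)^{2} = \frac{1153476}{1369}$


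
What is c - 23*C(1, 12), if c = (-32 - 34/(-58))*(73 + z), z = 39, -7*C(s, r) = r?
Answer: -706220/203 ≈ -3478.9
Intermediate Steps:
C(s, r) = -r/7
c = -102032/29 (c = (-32 - 34/(-58))*(73 + 39) = (-32 - 34*(-1/58))*112 = (-32 + 17/29)*112 = -911/29*112 = -102032/29 ≈ -3518.3)
c - 23*C(1, 12) = -102032/29 - (-23)*12/7 = -102032/29 - 23*(-12/7) = -102032/29 + 276/7 = -706220/203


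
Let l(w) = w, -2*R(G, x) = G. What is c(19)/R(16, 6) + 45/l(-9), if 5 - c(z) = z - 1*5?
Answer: -31/8 ≈ -3.8750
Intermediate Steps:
R(G, x) = -G/2
c(z) = 10 - z (c(z) = 5 - (z - 1*5) = 5 - (z - 5) = 5 - (-5 + z) = 5 + (5 - z) = 10 - z)
c(19)/R(16, 6) + 45/l(-9) = (10 - 1*19)/((-½*16)) + 45/(-9) = (10 - 19)/(-8) + 45*(-⅑) = -9*(-⅛) - 5 = 9/8 - 5 = -31/8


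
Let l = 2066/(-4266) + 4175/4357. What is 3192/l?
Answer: 14832395676/2202247 ≈ 6735.1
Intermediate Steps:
l = 4404494/9293481 (l = 2066*(-1/4266) + 4175*(1/4357) = -1033/2133 + 4175/4357 = 4404494/9293481 ≈ 0.47393)
3192/l = 3192/(4404494/9293481) = 3192*(9293481/4404494) = 14832395676/2202247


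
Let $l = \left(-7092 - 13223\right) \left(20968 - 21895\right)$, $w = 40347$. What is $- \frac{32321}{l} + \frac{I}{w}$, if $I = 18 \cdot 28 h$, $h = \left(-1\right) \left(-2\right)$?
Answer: $\frac{1964289517}{84423878415} \approx 0.023267$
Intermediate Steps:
$h = 2$
$I = 1008$ ($I = 18 \cdot 28 \cdot 2 = 504 \cdot 2 = 1008$)
$l = 18832005$ ($l = \left(-20315\right) \left(-927\right) = 18832005$)
$- \frac{32321}{l} + \frac{I}{w} = - \frac{32321}{18832005} + \frac{1008}{40347} = \left(-32321\right) \frac{1}{18832005} + 1008 \cdot \frac{1}{40347} = - \frac{32321}{18832005} + \frac{112}{4483} = \frac{1964289517}{84423878415}$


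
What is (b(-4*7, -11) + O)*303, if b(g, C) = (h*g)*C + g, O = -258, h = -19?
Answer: -1859814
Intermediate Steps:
b(g, C) = g - 19*C*g (b(g, C) = (-19*g)*C + g = -19*C*g + g = g - 19*C*g)
(b(-4*7, -11) + O)*303 = ((-4*7)*(1 - 19*(-11)) - 258)*303 = (-28*(1 + 209) - 258)*303 = (-28*210 - 258)*303 = (-5880 - 258)*303 = -6138*303 = -1859814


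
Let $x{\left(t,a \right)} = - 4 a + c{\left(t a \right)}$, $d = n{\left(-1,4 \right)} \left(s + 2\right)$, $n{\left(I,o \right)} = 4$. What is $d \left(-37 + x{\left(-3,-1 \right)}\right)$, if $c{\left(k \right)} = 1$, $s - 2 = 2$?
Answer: $-768$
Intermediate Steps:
$s = 4$ ($s = 2 + 2 = 4$)
$d = 24$ ($d = 4 \left(4 + 2\right) = 4 \cdot 6 = 24$)
$x{\left(t,a \right)} = 1 - 4 a$ ($x{\left(t,a \right)} = - 4 a + 1 = 1 - 4 a$)
$d \left(-37 + x{\left(-3,-1 \right)}\right) = 24 \left(-37 + \left(1 - -4\right)\right) = 24 \left(-37 + \left(1 + 4\right)\right) = 24 \left(-37 + 5\right) = 24 \left(-32\right) = -768$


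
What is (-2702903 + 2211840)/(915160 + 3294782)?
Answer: -491063/4209942 ≈ -0.11664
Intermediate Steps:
(-2702903 + 2211840)/(915160 + 3294782) = -491063/4209942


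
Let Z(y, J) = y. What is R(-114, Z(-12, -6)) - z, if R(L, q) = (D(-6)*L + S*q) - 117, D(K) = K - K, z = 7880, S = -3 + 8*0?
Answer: -7961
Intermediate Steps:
S = -3 (S = -3 + 0 = -3)
D(K) = 0
R(L, q) = -117 - 3*q (R(L, q) = (0*L - 3*q) - 117 = (0 - 3*q) - 117 = -3*q - 117 = -117 - 3*q)
R(-114, Z(-12, -6)) - z = (-117 - 3*(-12)) - 1*7880 = (-117 + 36) - 7880 = -81 - 7880 = -7961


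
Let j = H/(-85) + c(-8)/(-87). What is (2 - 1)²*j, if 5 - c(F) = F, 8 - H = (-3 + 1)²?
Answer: -1453/7395 ≈ -0.19648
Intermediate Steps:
H = 4 (H = 8 - (-3 + 1)² = 8 - 1*(-2)² = 8 - 1*4 = 8 - 4 = 4)
c(F) = 5 - F
j = -1453/7395 (j = 4/(-85) + (5 - 1*(-8))/(-87) = 4*(-1/85) + (5 + 8)*(-1/87) = -4/85 + 13*(-1/87) = -4/85 - 13/87 = -1453/7395 ≈ -0.19648)
(2 - 1)²*j = (2 - 1)²*(-1453/7395) = 1²*(-1453/7395) = 1*(-1453/7395) = -1453/7395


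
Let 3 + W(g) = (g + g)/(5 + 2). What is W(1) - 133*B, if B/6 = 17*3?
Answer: -284905/7 ≈ -40701.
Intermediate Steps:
W(g) = -3 + 2*g/7 (W(g) = -3 + (g + g)/(5 + 2) = -3 + (2*g)/7 = -3 + (2*g)*(1/7) = -3 + 2*g/7)
B = 306 (B = 6*(17*3) = 6*51 = 306)
W(1) - 133*B = (-3 + (2/7)*1) - 133*306 = (-3 + 2/7) - 40698 = -19/7 - 40698 = -284905/7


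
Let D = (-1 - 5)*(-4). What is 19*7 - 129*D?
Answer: -2963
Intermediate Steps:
D = 24 (D = -6*(-4) = 24)
19*7 - 129*D = 19*7 - 129*24 = 133 - 3096 = -2963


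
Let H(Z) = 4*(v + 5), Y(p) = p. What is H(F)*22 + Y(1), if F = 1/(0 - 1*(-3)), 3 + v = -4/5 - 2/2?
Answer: 93/5 ≈ 18.600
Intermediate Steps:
v = -24/5 (v = -3 + (-4/5 - 2/2) = -3 + (-4*⅕ - 2*½) = -3 + (-⅘ - 1) = -3 - 9/5 = -24/5 ≈ -4.8000)
F = ⅓ (F = 1/(0 + 3) = 1/3 = ⅓ ≈ 0.33333)
H(Z) = ⅘ (H(Z) = 4*(-24/5 + 5) = 4*(⅕) = ⅘)
H(F)*22 + Y(1) = (⅘)*22 + 1 = 88/5 + 1 = 93/5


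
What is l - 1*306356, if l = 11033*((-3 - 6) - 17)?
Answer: -593214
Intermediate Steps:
l = -286858 (l = 11033*(-9 - 17) = 11033*(-26) = -286858)
l - 1*306356 = -286858 - 1*306356 = -286858 - 306356 = -593214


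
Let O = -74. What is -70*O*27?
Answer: 139860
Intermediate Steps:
-70*O*27 = -70*(-74)*27 = 5180*27 = 139860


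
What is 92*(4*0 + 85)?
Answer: 7820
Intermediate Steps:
92*(4*0 + 85) = 92*(0 + 85) = 92*85 = 7820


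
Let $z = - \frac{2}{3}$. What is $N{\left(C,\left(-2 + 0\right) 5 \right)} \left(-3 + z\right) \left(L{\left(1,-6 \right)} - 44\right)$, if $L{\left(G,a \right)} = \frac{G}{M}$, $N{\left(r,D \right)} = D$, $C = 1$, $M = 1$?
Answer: $- \frac{4730}{3} \approx -1576.7$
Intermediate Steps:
$L{\left(G,a \right)} = G$ ($L{\left(G,a \right)} = \frac{G}{1} = G 1 = G$)
$z = - \frac{2}{3}$ ($z = \left(-2\right) \frac{1}{3} = - \frac{2}{3} \approx -0.66667$)
$N{\left(C,\left(-2 + 0\right) 5 \right)} \left(-3 + z\right) \left(L{\left(1,-6 \right)} - 44\right) = \left(-2 + 0\right) 5 \left(-3 - \frac{2}{3}\right) \left(1 - 44\right) = \left(-2\right) 5 \left(- \frac{11}{3}\right) \left(-43\right) = \left(-10\right) \left(- \frac{11}{3}\right) \left(-43\right) = \frac{110}{3} \left(-43\right) = - \frac{4730}{3}$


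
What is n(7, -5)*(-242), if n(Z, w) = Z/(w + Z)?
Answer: -847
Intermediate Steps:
n(Z, w) = Z/(Z + w)
n(7, -5)*(-242) = (7/(7 - 5))*(-242) = (7/2)*(-242) = -847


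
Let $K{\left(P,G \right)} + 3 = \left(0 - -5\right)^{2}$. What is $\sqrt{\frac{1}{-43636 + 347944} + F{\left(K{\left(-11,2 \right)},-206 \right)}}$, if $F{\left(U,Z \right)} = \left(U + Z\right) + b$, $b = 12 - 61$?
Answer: $\frac{i \sqrt{599349508639}}{50718} \approx 15.264 i$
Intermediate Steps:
$b = -49$
$K{\left(P,G \right)} = 22$ ($K{\left(P,G \right)} = -3 + \left(0 - -5\right)^{2} = -3 + \left(0 + 5\right)^{2} = -3 + 5^{2} = -3 + 25 = 22$)
$F{\left(U,Z \right)} = -49 + U + Z$ ($F{\left(U,Z \right)} = \left(U + Z\right) - 49 = -49 + U + Z$)
$\sqrt{\frac{1}{-43636 + 347944} + F{\left(K{\left(-11,2 \right)},-206 \right)}} = \sqrt{\frac{1}{-43636 + 347944} - 233} = \sqrt{\frac{1}{304308} - 233} = \sqrt{- \frac{70903763}{304308}} = \frac{i \sqrt{599349508639}}{50718}$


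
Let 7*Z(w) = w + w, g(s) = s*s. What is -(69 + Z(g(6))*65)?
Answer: -5163/7 ≈ -737.57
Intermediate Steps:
g(s) = s²
Z(w) = 2*w/7 (Z(w) = (w + w)/7 = (2*w)/7 = 2*w/7)
-(69 + Z(g(6))*65) = -(69 + ((2/7)*6²)*65) = -(69 + ((2/7)*36)*65) = -(69 + (72/7)*65) = -(69 + 4680/7) = -1*5163/7 = -5163/7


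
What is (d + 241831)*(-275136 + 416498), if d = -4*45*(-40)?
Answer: 35203520222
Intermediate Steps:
d = 7200 (d = -180*(-40) = 7200)
(d + 241831)*(-275136 + 416498) = (7200 + 241831)*(-275136 + 416498) = 249031*141362 = 35203520222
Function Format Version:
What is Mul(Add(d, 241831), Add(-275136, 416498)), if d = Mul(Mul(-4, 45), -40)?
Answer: 35203520222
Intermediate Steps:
d = 7200 (d = Mul(-180, -40) = 7200)
Mul(Add(d, 241831), Add(-275136, 416498)) = Mul(Add(7200, 241831), Add(-275136, 416498)) = Mul(249031, 141362) = 35203520222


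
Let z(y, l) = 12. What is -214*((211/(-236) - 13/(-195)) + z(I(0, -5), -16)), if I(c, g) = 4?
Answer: -4231957/1770 ≈ -2390.9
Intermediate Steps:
-214*((211/(-236) - 13/(-195)) + z(I(0, -5), -16)) = -214*((211/(-236) - 13/(-195)) + 12) = -214*((211*(-1/236) - 13*(-1/195)) + 12) = -214*((-211/236 + 1/15) + 12) = -214*(-2929/3540 + 12) = -214*39551/3540 = -4231957/1770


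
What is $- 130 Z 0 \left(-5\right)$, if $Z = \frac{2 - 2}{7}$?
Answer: $0$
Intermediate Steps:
$Z = 0$ ($Z = \left(2 - 2\right) \frac{1}{7} = 0 \cdot \frac{1}{7} = 0$)
$- 130 Z 0 \left(-5\right) = - 130 \cdot 0 \cdot 0 \left(-5\right) = - 130 \cdot 0 \left(-5\right) = \left(-130\right) 0 = 0$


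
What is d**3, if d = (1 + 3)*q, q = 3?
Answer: 1728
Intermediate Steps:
d = 12 (d = (1 + 3)*3 = 4*3 = 12)
d**3 = 12**3 = 1728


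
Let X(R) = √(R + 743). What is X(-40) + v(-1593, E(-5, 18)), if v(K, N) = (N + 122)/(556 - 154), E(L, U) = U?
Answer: 70/201 + √703 ≈ 26.862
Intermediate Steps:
v(K, N) = 61/201 + N/402 (v(K, N) = (122 + N)/402 = (122 + N)*(1/402) = 61/201 + N/402)
X(R) = √(743 + R)
X(-40) + v(-1593, E(-5, 18)) = √(743 - 40) + (61/201 + (1/402)*18) = √703 + (61/201 + 3/67) = √703 + 70/201 = 70/201 + √703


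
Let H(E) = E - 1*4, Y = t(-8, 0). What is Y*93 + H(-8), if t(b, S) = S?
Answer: -12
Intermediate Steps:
Y = 0
H(E) = -4 + E (H(E) = E - 4 = -4 + E)
Y*93 + H(-8) = 0*93 + (-4 - 8) = 0 - 12 = -12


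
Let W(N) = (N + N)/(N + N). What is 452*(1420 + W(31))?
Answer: 642292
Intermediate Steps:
W(N) = 1 (W(N) = (2*N)/((2*N)) = (2*N)*(1/(2*N)) = 1)
452*(1420 + W(31)) = 452*(1420 + 1) = 452*1421 = 642292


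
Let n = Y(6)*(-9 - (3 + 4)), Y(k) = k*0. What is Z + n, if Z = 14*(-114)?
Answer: -1596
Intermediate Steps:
Y(k) = 0
Z = -1596
n = 0 (n = 0*(-9 - (3 + 4)) = 0*(-9 - 7) = 0*(-16) = 0)
Z + n = -1596 + 0 = -1596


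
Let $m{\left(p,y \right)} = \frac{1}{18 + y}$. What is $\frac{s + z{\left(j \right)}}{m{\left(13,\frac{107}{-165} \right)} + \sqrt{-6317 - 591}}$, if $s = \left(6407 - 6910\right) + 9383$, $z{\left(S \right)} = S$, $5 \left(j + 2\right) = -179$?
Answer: $\frac{379728279}{5147573407} - \frac{724774708518 i \sqrt{1727}}{283116537385} \approx 0.073768 - 106.39 i$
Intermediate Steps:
$j = - \frac{189}{5}$ ($j = -2 + \frac{1}{5} \left(-179\right) = -2 - \frac{179}{5} = - \frac{189}{5} \approx -37.8$)
$s = 8880$ ($s = -503 + 9383 = 8880$)
$\frac{s + z{\left(j \right)}}{m{\left(13,\frac{107}{-165} \right)} + \sqrt{-6317 - 591}} = \frac{8880 - \frac{189}{5}}{\frac{1}{18 + \frac{107}{-165}} + \sqrt{-6317 - 591}} = \frac{44211}{5 \left(\frac{1}{18 + 107 \left(- \frac{1}{165}\right)} + \sqrt{-6908}\right)} = \frac{44211}{5 \left(\frac{1}{18 - \frac{107}{165}} + 2 i \sqrt{1727}\right)} = \frac{44211}{5 \left(\frac{1}{\frac{2863}{165}} + 2 i \sqrt{1727}\right)} = \frac{44211}{5 \left(\frac{165}{2863} + 2 i \sqrt{1727}\right)}$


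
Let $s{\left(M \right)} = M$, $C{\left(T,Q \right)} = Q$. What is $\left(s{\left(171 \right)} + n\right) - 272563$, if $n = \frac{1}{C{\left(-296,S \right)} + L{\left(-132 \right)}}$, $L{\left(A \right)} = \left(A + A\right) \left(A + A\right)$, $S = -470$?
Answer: $- \frac{18856608591}{69226} \approx -2.7239 \cdot 10^{5}$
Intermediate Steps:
$L{\left(A \right)} = 4 A^{2}$ ($L{\left(A \right)} = 2 A 2 A = 4 A^{2}$)
$n = \frac{1}{69226}$ ($n = \frac{1}{-470 + 4 \left(-132\right)^{2}} = \frac{1}{-470 + 4 \cdot 17424} = \frac{1}{-470 + 69696} = \frac{1}{69226} \approx 1.4445 \cdot 10^{-5}$)
$\left(s{\left(171 \right)} + n\right) - 272563 = \left(171 + \frac{1}{69226}\right) - 272563 = \frac{11837647}{69226} - 272563 = - \frac{18856608591}{69226}$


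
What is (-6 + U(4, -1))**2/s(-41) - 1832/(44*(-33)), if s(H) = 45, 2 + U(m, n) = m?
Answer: 8806/5445 ≈ 1.6173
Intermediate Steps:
U(m, n) = -2 + m
(-6 + U(4, -1))**2/s(-41) - 1832/(44*(-33)) = (-6 + (-2 + 4))**2/45 - 1832/(44*(-33)) = (-6 + 2)**2*(1/45) - 1832/(-1452) = (-4)**2*(1/45) - 1832*(-1/1452) = 16*(1/45) + 458/363 = 16/45 + 458/363 = 8806/5445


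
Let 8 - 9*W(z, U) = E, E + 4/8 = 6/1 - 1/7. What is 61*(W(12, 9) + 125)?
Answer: 963007/126 ≈ 7642.9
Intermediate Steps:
E = 75/14 (E = -½ + (6/1 - 1/7) = -½ + (6*1 - 1*⅐) = -½ + (6 - ⅐) = -½ + 41/7 = 75/14 ≈ 5.3571)
W(z, U) = 37/126 (W(z, U) = 8/9 - ⅑*75/14 = 8/9 - 25/42 = 37/126)
61*(W(12, 9) + 125) = 61*(37/126 + 125) = 61*(15787/126) = 963007/126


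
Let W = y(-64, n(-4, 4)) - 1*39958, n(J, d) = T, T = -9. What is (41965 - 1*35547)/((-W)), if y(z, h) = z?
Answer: 3209/20011 ≈ 0.16036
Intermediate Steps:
n(J, d) = -9
W = -40022 (W = -64 - 1*39958 = -64 - 39958 = -40022)
(41965 - 1*35547)/((-W)) = (41965 - 1*35547)/((-1*(-40022))) = (41965 - 35547)/40022 = 6418*(1/40022) = 3209/20011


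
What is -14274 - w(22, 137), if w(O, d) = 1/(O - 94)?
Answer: -1027727/72 ≈ -14274.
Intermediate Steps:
w(O, d) = 1/(-94 + O)
-14274 - w(22, 137) = -14274 - 1/(-94 + 22) = -14274 - 1/(-72) = -14274 - 1*(-1/72) = -14274 + 1/72 = -1027727/72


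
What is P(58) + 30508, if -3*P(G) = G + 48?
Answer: 91418/3 ≈ 30473.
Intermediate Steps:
P(G) = -16 - G/3 (P(G) = -(G + 48)/3 = -(48 + G)/3 = -16 - G/3)
P(58) + 30508 = (-16 - ⅓*58) + 30508 = (-16 - 58/3) + 30508 = -106/3 + 30508 = 91418/3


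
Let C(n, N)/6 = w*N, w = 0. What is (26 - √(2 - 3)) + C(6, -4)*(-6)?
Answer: 26 - I ≈ 26.0 - 1.0*I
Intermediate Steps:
C(n, N) = 0 (C(n, N) = 6*(0*N) = 6*0 = 0)
(26 - √(2 - 3)) + C(6, -4)*(-6) = (26 - √(2 - 3)) + 0*(-6) = (26 - √(-1)) + 0 = (26 - I) + 0 = 26 - I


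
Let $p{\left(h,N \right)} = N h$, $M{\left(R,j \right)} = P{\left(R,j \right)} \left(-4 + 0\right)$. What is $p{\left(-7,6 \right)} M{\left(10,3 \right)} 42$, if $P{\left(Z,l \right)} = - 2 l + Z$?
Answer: $28224$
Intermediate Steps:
$P{\left(Z,l \right)} = Z - 2 l$
$M{\left(R,j \right)} = - 4 R + 8 j$ ($M{\left(R,j \right)} = \left(R - 2 j\right) \left(-4 + 0\right) = \left(R - 2 j\right) \left(-4\right) = - 4 R + 8 j$)
$p{\left(-7,6 \right)} M{\left(10,3 \right)} 42 = 6 \left(-7\right) \left(\left(-4\right) 10 + 8 \cdot 3\right) 42 = - 42 \left(-40 + 24\right) 42 = \left(-42\right) \left(-16\right) 42 = 672 \cdot 42 = 28224$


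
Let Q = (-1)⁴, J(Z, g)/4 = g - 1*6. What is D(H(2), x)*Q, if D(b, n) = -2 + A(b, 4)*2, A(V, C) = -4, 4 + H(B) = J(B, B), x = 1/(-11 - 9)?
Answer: -10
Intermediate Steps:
x = -1/20 (x = 1/(-20) = -1/20 ≈ -0.050000)
J(Z, g) = -24 + 4*g (J(Z, g) = 4*(g - 1*6) = 4*(g - 6) = 4*(-6 + g) = -24 + 4*g)
H(B) = -28 + 4*B (H(B) = -4 + (-24 + 4*B) = -28 + 4*B)
D(b, n) = -10 (D(b, n) = -2 - 4*2 = -2 - 8 = -10)
Q = 1
D(H(2), x)*Q = -10*1 = -10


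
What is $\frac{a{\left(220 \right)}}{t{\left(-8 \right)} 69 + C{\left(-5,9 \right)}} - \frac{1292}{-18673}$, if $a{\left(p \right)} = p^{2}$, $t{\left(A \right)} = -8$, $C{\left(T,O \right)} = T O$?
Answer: $- \frac{903001876}{11147781} \approx -81.003$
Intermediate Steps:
$C{\left(T,O \right)} = O T$
$\frac{a{\left(220 \right)}}{t{\left(-8 \right)} 69 + C{\left(-5,9 \right)}} - \frac{1292}{-18673} = \frac{220^{2}}{\left(-8\right) 69 + 9 \left(-5\right)} - \frac{1292}{-18673} = \frac{48400}{-552 - 45} - - \frac{1292}{18673} = \frac{48400}{-597} + \frac{1292}{18673} = 48400 \left(- \frac{1}{597}\right) + \frac{1292}{18673} = - \frac{48400}{597} + \frac{1292}{18673} = - \frac{903001876}{11147781}$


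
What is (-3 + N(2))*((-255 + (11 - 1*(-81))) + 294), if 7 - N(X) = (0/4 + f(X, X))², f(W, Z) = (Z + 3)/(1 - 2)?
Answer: -2751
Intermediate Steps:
f(W, Z) = -3 - Z (f(W, Z) = (3 + Z)/(-1) = (3 + Z)*(-1) = -3 - Z)
N(X) = 7 - (-3 - X)² (N(X) = 7 - (0/4 + (-3 - X))² = 7 - (0*(¼) + (-3 - X))² = 7 - (0 + (-3 - X))² = 7 - (-3 - X)²)
(-3 + N(2))*((-255 + (11 - 1*(-81))) + 294) = (-3 + (7 - (3 + 2)²))*((-255 + (11 - 1*(-81))) + 294) = (-3 + (7 - 1*5²))*((-255 + (11 + 81)) + 294) = (-3 + (7 - 1*25))*((-255 + 92) + 294) = (-3 + (7 - 25))*(-163 + 294) = (-3 - 18)*131 = -21*131 = -2751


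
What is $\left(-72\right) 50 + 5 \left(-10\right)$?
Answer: $-3650$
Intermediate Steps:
$\left(-72\right) 50 + 5 \left(-10\right) = -3600 - 50 = -3650$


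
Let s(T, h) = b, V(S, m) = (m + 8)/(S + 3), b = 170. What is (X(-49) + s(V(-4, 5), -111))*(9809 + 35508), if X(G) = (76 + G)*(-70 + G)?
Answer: -137899631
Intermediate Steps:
V(S, m) = (8 + m)/(3 + S)
s(T, h) = 170
X(G) = (-70 + G)*(76 + G)
(X(-49) + s(V(-4, 5), -111))*(9809 + 35508) = ((-5320 + (-49)**2 + 6*(-49)) + 170)*(9809 + 35508) = ((-5320 + 2401 - 294) + 170)*45317 = (-3213 + 170)*45317 = -3043*45317 = -137899631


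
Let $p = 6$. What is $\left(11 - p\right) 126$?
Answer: $630$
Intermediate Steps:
$\left(11 - p\right) 126 = \left(11 - 6\right) 126 = 5 \cdot 126 = 630$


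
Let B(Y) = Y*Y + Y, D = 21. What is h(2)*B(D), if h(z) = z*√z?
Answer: 924*√2 ≈ 1306.7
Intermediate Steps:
h(z) = z^(3/2)
B(Y) = Y + Y² (B(Y) = Y² + Y = Y + Y²)
h(2)*B(D) = 2^(3/2)*(21*(1 + 21)) = (2*√2)*(21*22) = (2*√2)*462 = 924*√2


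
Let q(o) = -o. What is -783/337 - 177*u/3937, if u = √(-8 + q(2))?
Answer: -783/337 - 177*I*√10/3937 ≈ -2.3234 - 0.14217*I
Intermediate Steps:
u = I*√10 (u = √(-8 - 1*2) = √(-8 - 2) = √(-10) = I*√10 ≈ 3.1623*I)
-783/337 - 177*u/3937 = -783/337 - 177*I*√10/3937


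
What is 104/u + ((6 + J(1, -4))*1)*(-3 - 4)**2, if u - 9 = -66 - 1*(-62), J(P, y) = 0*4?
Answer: 1574/5 ≈ 314.80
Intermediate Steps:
J(P, y) = 0
u = 5 (u = 9 + (-66 - 1*(-62)) = 9 + (-66 + 62) = 9 - 4 = 5)
104/u + ((6 + J(1, -4))*1)*(-3 - 4)**2 = 104/5 + ((6 + 0)*1)*(-3 - 4)**2 = 104*(1/5) + (6*1)*(-7)**2 = 104/5 + 6*49 = 104/5 + 294 = 1574/5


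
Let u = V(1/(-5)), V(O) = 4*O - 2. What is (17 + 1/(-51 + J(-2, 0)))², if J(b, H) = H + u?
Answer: 20866624/72361 ≈ 288.37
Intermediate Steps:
V(O) = -2 + 4*O
u = -14/5 (u = -2 + 4/(-5) = -2 + 4*(-⅕) = -2 - ⅘ = -14/5 ≈ -2.8000)
J(b, H) = -14/5 + H (J(b, H) = H - 14/5 = -14/5 + H)
(17 + 1/(-51 + J(-2, 0)))² = (17 + 1/(-51 + (-14/5 + 0)))² = (17 + 1/(-51 - 14/5))² = (17 + 1/(-269/5))² = (17 - 5/269)² = (4568/269)² = 20866624/72361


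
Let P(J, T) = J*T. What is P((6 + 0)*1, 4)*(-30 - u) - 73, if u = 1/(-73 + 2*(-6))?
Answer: -67381/85 ≈ -792.72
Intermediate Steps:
u = -1/85 (u = 1/(-73 - 12) = 1/(-85) = -1/85 ≈ -0.011765)
P((6 + 0)*1, 4)*(-30 - u) - 73 = (((6 + 0)*1)*4)*(-30 - 1*(-1/85)) - 73 = ((6*1)*4)*(-30 + 1/85) - 73 = (6*4)*(-2549/85) - 73 = 24*(-2549/85) - 73 = -61176/85 - 73 = -67381/85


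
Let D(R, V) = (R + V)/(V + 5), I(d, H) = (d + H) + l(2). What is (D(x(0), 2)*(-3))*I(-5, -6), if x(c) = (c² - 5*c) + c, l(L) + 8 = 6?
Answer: 78/7 ≈ 11.143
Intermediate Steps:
l(L) = -2 (l(L) = -8 + 6 = -2)
x(c) = c² - 4*c
I(d, H) = -2 + H + d (I(d, H) = (d + H) - 2 = (H + d) - 2 = -2 + H + d)
D(R, V) = (R + V)/(5 + V)
(D(x(0), 2)*(-3))*I(-5, -6) = (((0*(-4 + 0) + 2)/(5 + 2))*(-3))*(-2 - 6 - 5) = (((0*(-4) + 2)/7)*(-3))*(-13) = (((0 + 2)/7)*(-3))*(-13) = (((⅐)*2)*(-3))*(-13) = ((2/7)*(-3))*(-13) = -6/7*(-13) = 78/7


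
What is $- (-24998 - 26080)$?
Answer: $51078$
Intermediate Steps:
$- (-24998 - 26080) = \left(-1\right) \left(-51078\right) = 51078$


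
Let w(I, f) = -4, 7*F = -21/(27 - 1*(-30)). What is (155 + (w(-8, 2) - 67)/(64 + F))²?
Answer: 34960024576/1476225 ≈ 23682.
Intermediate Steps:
F = -1/19 (F = (-21/(27 - 1*(-30)))/7 = (-21/(27 + 30))/7 = (-21/57)/7 = (-21*1/57)/7 = (⅐)*(-7/19) = -1/19 ≈ -0.052632)
(155 + (w(-8, 2) - 67)/(64 + F))² = (155 + (-4 - 67)/(64 - 1/19))² = (155 - 71/1215/19)² = (155 - 71*19/1215)² = (155 - 1349/1215)² = (186976/1215)² = 34960024576/1476225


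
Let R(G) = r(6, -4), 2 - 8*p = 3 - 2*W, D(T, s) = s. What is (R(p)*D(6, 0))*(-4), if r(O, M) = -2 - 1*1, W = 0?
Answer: 0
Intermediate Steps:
p = -⅛ (p = ¼ - (3 - 2*0)/8 = ¼ - (3 + 0)/8 = ¼ - ⅛*3 = ¼ - 3/8 = -⅛ ≈ -0.12500)
r(O, M) = -3 (r(O, M) = -2 - 1 = -3)
R(G) = -3
(R(p)*D(6, 0))*(-4) = -3*0*(-4) = 0*(-4) = 0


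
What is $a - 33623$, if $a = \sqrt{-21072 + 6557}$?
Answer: $-33623 + i \sqrt{14515} \approx -33623.0 + 120.48 i$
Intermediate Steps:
$a = i \sqrt{14515}$ ($a = \sqrt{-14515} = i \sqrt{14515} \approx 120.48 i$)
$a - 33623 = i \sqrt{14515} - 33623 = -33623 + i \sqrt{14515}$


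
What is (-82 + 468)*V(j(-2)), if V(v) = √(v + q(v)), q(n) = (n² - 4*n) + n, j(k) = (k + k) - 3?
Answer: 1158*√7 ≈ 3063.8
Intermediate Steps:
j(k) = -3 + 2*k (j(k) = 2*k - 3 = -3 + 2*k)
q(n) = n² - 3*n
V(v) = √(v + v*(-3 + v))
(-82 + 468)*V(j(-2)) = (-82 + 468)*√((-3 + 2*(-2))*(-2 + (-3 + 2*(-2)))) = 386*√((-3 - 4)*(-2 + (-3 - 4))) = 386*√(-7*(-2 - 7)) = 386*√(-7*(-9)) = 386*√63 = 386*(3*√7) = 1158*√7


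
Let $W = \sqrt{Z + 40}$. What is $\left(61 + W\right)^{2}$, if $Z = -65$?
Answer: $3696 + 610 i \approx 3696.0 + 610.0 i$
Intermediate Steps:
$W = 5 i$ ($W = \sqrt{-65 + 40} = \sqrt{-25} = 5 i \approx 5.0 i$)
$\left(61 + W\right)^{2} = \left(61 + 5 i\right)^{2}$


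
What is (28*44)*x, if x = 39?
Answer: 48048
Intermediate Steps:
(28*44)*x = (28*44)*39 = 1232*39 = 48048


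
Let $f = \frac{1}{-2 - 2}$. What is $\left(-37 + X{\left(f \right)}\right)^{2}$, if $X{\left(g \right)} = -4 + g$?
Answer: $\frac{27225}{16} \approx 1701.6$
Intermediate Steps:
$f = - \frac{1}{4}$ ($f = \frac{1}{-4} = - \frac{1}{4} \approx -0.25$)
$\left(-37 + X{\left(f \right)}\right)^{2} = \left(-37 - \frac{17}{4}\right)^{2} = \left(- \frac{165}{4}\right)^{2} = \frac{27225}{16}$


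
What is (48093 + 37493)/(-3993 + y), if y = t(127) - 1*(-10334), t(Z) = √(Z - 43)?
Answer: 542700826/40208197 - 171172*√21/40208197 ≈ 13.478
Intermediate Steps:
t(Z) = √(-43 + Z)
y = 10334 + 2*√21 (y = √(-43 + 127) - 1*(-10334) = √84 + 10334 = 2*√21 + 10334 = 10334 + 2*√21 ≈ 10343.)
(48093 + 37493)/(-3993 + y) = (48093 + 37493)/(-3993 + (10334 + 2*√21)) = 85586/(6341 + 2*√21)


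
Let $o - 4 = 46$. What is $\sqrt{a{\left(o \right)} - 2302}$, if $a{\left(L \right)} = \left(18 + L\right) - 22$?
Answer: $4 i \sqrt{141} \approx 47.497 i$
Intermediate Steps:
$o = 50$ ($o = 4 + 46 = 50$)
$a{\left(L \right)} = -4 + L$
$\sqrt{a{\left(o \right)} - 2302} = \sqrt{\left(-4 + 50\right) - 2302} = \sqrt{46 - 2302} = \sqrt{-2256} = 4 i \sqrt{141}$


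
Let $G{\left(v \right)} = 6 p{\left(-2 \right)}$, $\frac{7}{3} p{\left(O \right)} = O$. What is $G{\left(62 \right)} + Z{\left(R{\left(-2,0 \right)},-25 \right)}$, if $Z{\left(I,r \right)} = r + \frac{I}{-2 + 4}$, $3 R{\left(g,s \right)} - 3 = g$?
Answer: $- \frac{1259}{42} \approx -29.976$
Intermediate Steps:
$R{\left(g,s \right)} = 1 + \frac{g}{3}$
$p{\left(O \right)} = \frac{3 O}{7}$
$Z{\left(I,r \right)} = r + \frac{I}{2}$
$G{\left(v \right)} = - \frac{36}{7}$ ($G{\left(v \right)} = 6 \cdot \frac{3}{7} \left(-2\right) = 6 \left(- \frac{6}{7}\right) = - \frac{36}{7}$)
$G{\left(62 \right)} + Z{\left(R{\left(-2,0 \right)},-25 \right)} = - \frac{36}{7} - \left(25 - \frac{1 + \frac{1}{3} \left(-2\right)}{2}\right) = - \frac{36}{7} - \left(25 - \frac{1 - \frac{2}{3}}{2}\right) = - \frac{36}{7} + \left(-25 + \frac{1}{2} \cdot \frac{1}{3}\right) = - \frac{36}{7} + \left(-25 + \frac{1}{6}\right) = - \frac{36}{7} - \frac{149}{6} = - \frac{1259}{42}$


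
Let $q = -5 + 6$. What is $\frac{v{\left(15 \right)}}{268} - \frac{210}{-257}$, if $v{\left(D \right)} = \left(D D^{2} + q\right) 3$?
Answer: $\frac{664794}{17219} \approx 38.608$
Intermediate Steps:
$q = 1$
$v{\left(D \right)} = 3 + 3 D^{3}$ ($v{\left(D \right)} = \left(D D^{2} + 1\right) 3 = \left(D^{3} + 1\right) 3 = \left(1 + D^{3}\right) 3 = 3 + 3 D^{3}$)
$\frac{v{\left(15 \right)}}{268} - \frac{210}{-257} = \frac{3 + 3 \cdot 15^{3}}{268} - \frac{210}{-257} = \left(3 + 3 \cdot 3375\right) \frac{1}{268} - - \frac{210}{257} = \left(3 + 10125\right) \frac{1}{268} + \frac{210}{257} = 10128 \cdot \frac{1}{268} + \frac{210}{257} = \frac{2532}{67} + \frac{210}{257} = \frac{664794}{17219}$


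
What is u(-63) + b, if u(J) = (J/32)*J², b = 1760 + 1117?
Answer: -157983/32 ≈ -4937.0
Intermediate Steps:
b = 2877
u(J) = J³/32 (u(J) = (J*(1/32))*J² = (J/32)*J² = J³/32)
u(-63) + b = (1/32)*(-63)³ + 2877 = (1/32)*(-250047) + 2877 = -250047/32 + 2877 = -157983/32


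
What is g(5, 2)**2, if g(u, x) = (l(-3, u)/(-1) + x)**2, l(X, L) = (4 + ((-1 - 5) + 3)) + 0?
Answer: 1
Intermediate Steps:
l(X, L) = 1 (l(X, L) = (4 + (-6 + 3)) + 0 = (4 - 3) + 0 = 1 + 0 = 1)
g(u, x) = (-1 + x)**2 (g(u, x) = (1/(-1) + x)**2 = (1*(-1) + x)**2 = (-1 + x)**2)
g(5, 2)**2 = ((-1 + 2)**2)**2 = (1**2)**2 = 1**2 = 1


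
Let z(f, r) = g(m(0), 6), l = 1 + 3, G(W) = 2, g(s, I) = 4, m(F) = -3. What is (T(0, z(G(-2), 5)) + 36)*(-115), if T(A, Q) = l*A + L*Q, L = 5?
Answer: -6440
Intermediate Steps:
l = 4
z(f, r) = 4
T(A, Q) = 4*A + 5*Q
(T(0, z(G(-2), 5)) + 36)*(-115) = ((4*0 + 5*4) + 36)*(-115) = ((0 + 20) + 36)*(-115) = (20 + 36)*(-115) = 56*(-115) = -6440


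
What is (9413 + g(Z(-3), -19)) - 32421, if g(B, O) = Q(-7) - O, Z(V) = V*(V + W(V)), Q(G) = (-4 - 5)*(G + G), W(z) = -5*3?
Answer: -22863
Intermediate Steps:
W(z) = -15
Q(G) = -18*G
Z(V) = V*(-15 + V) (Z(V) = V*(V - 15) = V*(-15 + V))
g(B, O) = 126 - O (g(B, O) = -18*(-7) - O = 126 - O)
(9413 + g(Z(-3), -19)) - 32421 = (9413 + (126 - 1*(-19))) - 32421 = (9413 + (126 + 19)) - 32421 = (9413 + 145) - 32421 = 9558 - 32421 = -22863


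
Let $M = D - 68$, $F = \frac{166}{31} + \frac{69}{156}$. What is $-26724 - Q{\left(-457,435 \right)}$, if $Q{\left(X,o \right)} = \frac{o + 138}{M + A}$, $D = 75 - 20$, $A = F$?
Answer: $- \frac{309368688}{11611} \approx -26644.0$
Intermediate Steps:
$F = \frac{9345}{1612}$ ($F = 166 \cdot \frac{1}{31} + 69 \cdot \frac{1}{156} = \frac{166}{31} + \frac{23}{52} = \frac{9345}{1612} \approx 5.7971$)
$A = \frac{9345}{1612} \approx 5.7971$
$D = 55$ ($D = 75 - 20 = 55$)
$M = -13$ ($M = 55 - 68 = -13$)
$Q{\left(X,o \right)} = - \frac{222456}{11611} - \frac{1612 o}{11611}$ ($Q{\left(X,o \right)} = \frac{o + 138}{-13 + \frac{9345}{1612}} = \frac{138 + o}{- \frac{11611}{1612}} = \left(138 + o\right) \left(- \frac{1612}{11611}\right) = - \frac{222456}{11611} - \frac{1612 o}{11611}$)
$-26724 - Q{\left(-457,435 \right)} = -26724 - \left(- \frac{222456}{11611} - \frac{701220}{11611}\right) = -26724 - - \frac{923676}{11611} = -26724 + \frac{923676}{11611} = - \frac{309368688}{11611}$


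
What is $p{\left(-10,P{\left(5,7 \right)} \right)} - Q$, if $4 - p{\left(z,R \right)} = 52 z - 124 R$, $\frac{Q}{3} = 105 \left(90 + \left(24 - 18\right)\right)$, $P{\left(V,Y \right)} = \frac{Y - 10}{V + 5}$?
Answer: $- \frac{148766}{5} \approx -29753.0$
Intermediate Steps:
$P{\left(V,Y \right)} = \frac{-10 + Y}{5 + V}$
$Q = 30240$ ($Q = 3 \cdot 105 \left(90 + \left(24 - 18\right)\right) = 3 \cdot 105 \left(90 + 6\right) = 3 \cdot 105 \cdot 96 = 3 \cdot 10080 = 30240$)
$p{\left(z,R \right)} = 4 - 52 z + 124 R$ ($p{\left(z,R \right)} = 4 - \left(52 z - 124 R\right) = 4 - \left(- 124 R + 52 z\right) = 4 + \left(- 52 z + 124 R\right) = 4 - 52 z + 124 R$)
$p{\left(-10,P{\left(5,7 \right)} \right)} - Q = \left(4 - -520 + 124 \frac{-10 + 7}{5 + 5}\right) - 30240 = \left(4 + 520 + 124 \cdot \frac{1}{10} \left(-3\right)\right) - 30240 = \left(4 + 520 + 124 \left(- \frac{3}{10}\right)\right) - 30240 = \left(4 + 520 - \frac{186}{5}\right) - 30240 = \frac{2434}{5} - 30240 = - \frac{148766}{5}$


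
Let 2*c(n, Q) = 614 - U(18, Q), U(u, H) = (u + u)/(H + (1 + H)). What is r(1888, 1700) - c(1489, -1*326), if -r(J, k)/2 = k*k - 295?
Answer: -1254198595/217 ≈ -5.7797e+6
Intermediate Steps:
U(u, H) = 2*u/(1 + 2*H) (U(u, H) = (2*u)/(1 + 2*H) = 2*u/(1 + 2*H))
c(n, Q) = 307 - 18/(1 + 2*Q) (c(n, Q) = (614 - 2*18/(1 + 2*Q))/2 = (614 - 36/(1 + 2*Q))/2 = 307 - 18/(1 + 2*Q))
r(J, k) = 590 - 2*k**2 (r(J, k) = -2*(k*k - 295) = -2*(k**2 - 295) = -2*(-295 + k**2) = 590 - 2*k**2)
r(1888, 1700) - c(1489, -1*326) = (590 - 2*1700**2) - (289 + 614*(-1*326))/(1 + 2*(-1*326)) = (590 - 2*2890000) - (289 + 614*(-326))/(1 + 2*(-326)) = (590 - 5780000) - (289 - 200164)/(1 - 652) = -5779410 - (-199875)/(-651) = -5779410 - (-1)*(-199875)/651 = -5779410 - 1*66625/217 = -5779410 - 66625/217 = -1254198595/217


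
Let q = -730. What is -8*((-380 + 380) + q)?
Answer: 5840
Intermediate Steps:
-8*((-380 + 380) + q) = -8*((-380 + 380) - 730) = -8*(0 - 730) = -8*(-730) = 5840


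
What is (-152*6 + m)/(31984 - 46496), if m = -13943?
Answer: 14855/14512 ≈ 1.0236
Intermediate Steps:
(-152*6 + m)/(31984 - 46496) = (-152*6 - 13943)/(31984 - 46496) = (-912 - 13943)/(-14512) = -14855*(-1/14512) = 14855/14512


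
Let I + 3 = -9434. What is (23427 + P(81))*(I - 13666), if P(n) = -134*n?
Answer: -290474019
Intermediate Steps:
I = -9437 (I = -3 - 9434 = -9437)
(23427 + P(81))*(I - 13666) = (23427 - 134*81)*(-9437 - 13666) = (23427 - 10854)*(-23103) = 12573*(-23103) = -290474019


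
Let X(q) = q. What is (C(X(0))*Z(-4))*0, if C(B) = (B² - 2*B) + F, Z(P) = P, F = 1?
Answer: 0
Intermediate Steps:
C(B) = 1 + B² - 2*B (C(B) = (B² - 2*B) + 1 = 1 + B² - 2*B)
(C(X(0))*Z(-4))*0 = ((1 + 0² - 2*0)*(-4))*0 = ((1 + 0 + 0)*(-4))*0 = (1*(-4))*0 = -4*0 = 0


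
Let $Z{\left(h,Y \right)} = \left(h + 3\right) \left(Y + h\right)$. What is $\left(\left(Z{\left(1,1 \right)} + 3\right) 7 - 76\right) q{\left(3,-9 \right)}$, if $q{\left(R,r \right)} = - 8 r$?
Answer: $72$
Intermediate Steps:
$Z{\left(h,Y \right)} = \left(3 + h\right) \left(Y + h\right)$
$\left(\left(Z{\left(1,1 \right)} + 3\right) 7 - 76\right) q{\left(3,-9 \right)} = \left(\left(\left(1^{2} + 3 \cdot 1 + 3 \cdot 1 + 1 \cdot 1\right) + 3\right) 7 - 76\right) \left(\left(-8\right) \left(-9\right)\right) = \left(\left(\left(1 + 3 + 3 + 1\right) + 3\right) 7 - 76\right) 72 = \left(\left(8 + 3\right) 7 - 76\right) 72 = \left(11 \cdot 7 - 76\right) 72 = \left(77 - 76\right) 72 = 1 \cdot 72 = 72$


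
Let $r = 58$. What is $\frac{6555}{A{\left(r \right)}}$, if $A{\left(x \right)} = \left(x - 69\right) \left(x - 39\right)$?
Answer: $- \frac{345}{11} \approx -31.364$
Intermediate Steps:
$A{\left(x \right)} = \left(-69 + x\right) \left(-39 + x\right)$
$\frac{6555}{A{\left(r \right)}} = \frac{6555}{2691 + 58^{2} - 6264} = \frac{6555}{2691 + 3364 - 6264} = \frac{6555}{-209} = 6555 \left(- \frac{1}{209}\right) = - \frac{345}{11}$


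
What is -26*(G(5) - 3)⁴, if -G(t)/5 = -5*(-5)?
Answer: -6979321856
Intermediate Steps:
G(t) = -125 (G(t) = -(-25)*(-5) = -5*25 = -125)
-26*(G(5) - 3)⁴ = -26*(-125 - 3)⁴ = -26*(-128)⁴ = -26*268435456 = -6979321856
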